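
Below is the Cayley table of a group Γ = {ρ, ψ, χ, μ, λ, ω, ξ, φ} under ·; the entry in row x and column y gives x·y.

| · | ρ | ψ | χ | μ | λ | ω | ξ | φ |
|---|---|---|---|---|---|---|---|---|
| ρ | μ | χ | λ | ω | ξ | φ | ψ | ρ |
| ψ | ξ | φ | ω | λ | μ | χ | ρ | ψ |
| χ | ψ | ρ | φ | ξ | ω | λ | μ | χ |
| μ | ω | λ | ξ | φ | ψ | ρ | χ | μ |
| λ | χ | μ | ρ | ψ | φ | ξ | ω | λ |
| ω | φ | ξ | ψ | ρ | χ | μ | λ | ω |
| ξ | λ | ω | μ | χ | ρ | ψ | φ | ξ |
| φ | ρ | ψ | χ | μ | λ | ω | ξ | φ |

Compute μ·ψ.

λ

Read row μ, column ψ: μ·ψ = λ.
(Structurally, Γ here is isomorphic to the dihedral group D_4.)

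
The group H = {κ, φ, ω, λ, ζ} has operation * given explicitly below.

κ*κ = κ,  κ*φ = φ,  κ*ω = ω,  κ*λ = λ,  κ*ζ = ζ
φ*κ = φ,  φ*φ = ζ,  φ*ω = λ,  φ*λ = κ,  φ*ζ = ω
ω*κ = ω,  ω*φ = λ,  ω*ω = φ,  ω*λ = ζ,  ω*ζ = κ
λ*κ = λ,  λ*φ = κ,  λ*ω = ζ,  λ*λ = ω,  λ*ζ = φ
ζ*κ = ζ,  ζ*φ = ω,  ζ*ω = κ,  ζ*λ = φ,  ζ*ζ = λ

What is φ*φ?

ζ

Read row φ, column φ: φ*φ = ζ.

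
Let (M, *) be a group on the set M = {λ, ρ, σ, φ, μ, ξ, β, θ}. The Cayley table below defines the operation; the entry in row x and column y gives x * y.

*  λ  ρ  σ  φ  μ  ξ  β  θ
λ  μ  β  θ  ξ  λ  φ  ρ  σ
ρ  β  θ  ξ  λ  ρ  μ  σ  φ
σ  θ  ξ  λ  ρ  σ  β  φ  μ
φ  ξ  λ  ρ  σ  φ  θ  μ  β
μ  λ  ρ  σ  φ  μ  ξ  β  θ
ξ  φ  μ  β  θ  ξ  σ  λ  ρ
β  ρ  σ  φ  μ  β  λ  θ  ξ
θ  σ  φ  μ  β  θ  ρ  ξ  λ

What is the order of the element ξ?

The identity element is μ (its row matches the header).
ξ^1 = ξ
ξ^2 = ξ * ξ = σ
ξ^3 = σ * ξ = β
ξ^4 = β * ξ = λ
ξ^5 = λ * ξ = φ
ξ^6 = φ * ξ = θ
ξ^7 = θ * ξ = ρ
ξ^8 = ρ * ξ = μ
The first power of ξ equal to the identity is ξ^8, so ord(ξ) = 8.
(Structurally, M here is isomorphic to the cyclic group Z_8.)

8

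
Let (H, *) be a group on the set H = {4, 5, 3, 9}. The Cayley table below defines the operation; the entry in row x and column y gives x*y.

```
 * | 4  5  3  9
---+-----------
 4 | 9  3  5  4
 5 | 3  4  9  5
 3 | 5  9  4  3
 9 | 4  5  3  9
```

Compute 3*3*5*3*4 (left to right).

3*3 = 4
4*5 = 3
3*3 = 4
4*4 = 9

9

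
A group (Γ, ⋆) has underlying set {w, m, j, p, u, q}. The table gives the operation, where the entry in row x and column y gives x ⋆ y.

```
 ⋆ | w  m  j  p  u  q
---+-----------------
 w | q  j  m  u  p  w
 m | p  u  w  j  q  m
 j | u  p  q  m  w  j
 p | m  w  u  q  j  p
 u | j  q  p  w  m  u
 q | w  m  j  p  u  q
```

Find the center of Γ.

An element z is central iff its row equals its column in the table.
For p: p ⋆ m = w ≠ j = m ⋆ p, so p ∉ Z.
Checking each element this way leaves Z(Γ) = {q}.

{q}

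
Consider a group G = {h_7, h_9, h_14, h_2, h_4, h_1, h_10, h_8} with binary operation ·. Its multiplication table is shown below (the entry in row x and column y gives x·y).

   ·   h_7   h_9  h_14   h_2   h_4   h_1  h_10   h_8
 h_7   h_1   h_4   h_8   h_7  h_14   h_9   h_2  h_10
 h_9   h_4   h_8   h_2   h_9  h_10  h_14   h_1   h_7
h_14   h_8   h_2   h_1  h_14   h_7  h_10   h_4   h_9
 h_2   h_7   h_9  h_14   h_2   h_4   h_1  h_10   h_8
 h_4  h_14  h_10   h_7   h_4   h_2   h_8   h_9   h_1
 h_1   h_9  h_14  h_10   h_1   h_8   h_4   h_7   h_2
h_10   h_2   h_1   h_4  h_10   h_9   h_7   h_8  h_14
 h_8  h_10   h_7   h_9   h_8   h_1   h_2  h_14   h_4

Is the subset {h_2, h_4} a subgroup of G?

Yes

{h_2, h_4} contains the identity h_2.
Checking products: every product of two elements of {h_2, h_4} (read from the table) lies in {h_2, h_4}, so the set is closed.
In a finite group, a nonempty closed subset is a subgroup. So {h_2, h_4} ≤ G.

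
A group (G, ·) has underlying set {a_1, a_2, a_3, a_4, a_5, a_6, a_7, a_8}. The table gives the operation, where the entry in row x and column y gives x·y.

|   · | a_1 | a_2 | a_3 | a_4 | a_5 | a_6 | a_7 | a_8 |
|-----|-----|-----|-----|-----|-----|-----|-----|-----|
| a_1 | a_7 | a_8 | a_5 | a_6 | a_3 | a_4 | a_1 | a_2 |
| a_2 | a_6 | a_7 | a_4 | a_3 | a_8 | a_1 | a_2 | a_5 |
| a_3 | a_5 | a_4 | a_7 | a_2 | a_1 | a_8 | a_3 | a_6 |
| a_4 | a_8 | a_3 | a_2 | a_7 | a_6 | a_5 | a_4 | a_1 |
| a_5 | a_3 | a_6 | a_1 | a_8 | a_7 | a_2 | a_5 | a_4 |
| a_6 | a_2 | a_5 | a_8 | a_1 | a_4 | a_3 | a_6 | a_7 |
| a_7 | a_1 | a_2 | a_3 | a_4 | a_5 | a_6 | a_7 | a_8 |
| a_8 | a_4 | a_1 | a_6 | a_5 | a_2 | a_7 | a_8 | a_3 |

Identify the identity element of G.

a_7

The identity e satisfies e·x = x for all x, so its row in the table reproduces the column headers.
Row a_7 reads: a_1, a_2, a_3, a_4, a_5, a_6, a_7, a_8 — exactly the header order. So a_7 is the identity.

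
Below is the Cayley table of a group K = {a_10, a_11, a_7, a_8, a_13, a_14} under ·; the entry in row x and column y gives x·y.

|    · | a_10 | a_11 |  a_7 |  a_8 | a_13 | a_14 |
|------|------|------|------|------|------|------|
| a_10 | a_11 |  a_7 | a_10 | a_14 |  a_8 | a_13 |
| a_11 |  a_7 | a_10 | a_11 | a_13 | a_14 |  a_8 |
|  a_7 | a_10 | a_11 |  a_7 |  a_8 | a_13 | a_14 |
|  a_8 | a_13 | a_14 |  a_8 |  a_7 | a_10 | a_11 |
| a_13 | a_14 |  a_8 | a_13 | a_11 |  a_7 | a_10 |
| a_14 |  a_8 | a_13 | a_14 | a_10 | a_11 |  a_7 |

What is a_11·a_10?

Read row a_11, column a_10: a_11·a_10 = a_7.

a_7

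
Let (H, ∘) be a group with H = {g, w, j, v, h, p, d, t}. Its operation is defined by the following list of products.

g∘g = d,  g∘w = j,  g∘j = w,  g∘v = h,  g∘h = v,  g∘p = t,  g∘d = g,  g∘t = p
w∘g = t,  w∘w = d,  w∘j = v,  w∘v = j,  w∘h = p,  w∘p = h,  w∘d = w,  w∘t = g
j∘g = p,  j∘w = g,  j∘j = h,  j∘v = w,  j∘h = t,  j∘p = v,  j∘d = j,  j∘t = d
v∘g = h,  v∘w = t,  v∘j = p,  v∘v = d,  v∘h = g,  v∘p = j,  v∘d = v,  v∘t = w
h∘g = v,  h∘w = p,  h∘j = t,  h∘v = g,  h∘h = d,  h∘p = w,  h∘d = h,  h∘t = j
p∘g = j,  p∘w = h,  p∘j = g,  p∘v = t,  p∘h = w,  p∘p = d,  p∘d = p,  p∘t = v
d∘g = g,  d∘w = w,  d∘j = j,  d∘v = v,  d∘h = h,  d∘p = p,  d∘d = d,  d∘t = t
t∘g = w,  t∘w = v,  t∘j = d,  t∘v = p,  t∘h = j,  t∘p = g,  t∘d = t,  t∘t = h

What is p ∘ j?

Read row p, column j: p ∘ j = g.

g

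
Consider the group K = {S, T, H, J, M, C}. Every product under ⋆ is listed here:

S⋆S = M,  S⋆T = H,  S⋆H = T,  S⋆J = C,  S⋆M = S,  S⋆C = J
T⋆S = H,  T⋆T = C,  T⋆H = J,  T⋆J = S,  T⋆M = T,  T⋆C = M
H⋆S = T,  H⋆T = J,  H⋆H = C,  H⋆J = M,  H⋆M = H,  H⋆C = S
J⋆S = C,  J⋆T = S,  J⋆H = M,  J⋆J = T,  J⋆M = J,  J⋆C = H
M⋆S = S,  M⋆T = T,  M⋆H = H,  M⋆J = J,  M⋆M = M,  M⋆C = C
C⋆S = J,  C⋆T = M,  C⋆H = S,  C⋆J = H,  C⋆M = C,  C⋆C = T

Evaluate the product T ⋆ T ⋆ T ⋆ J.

T ⋆ T = C
C ⋆ T = M
M ⋆ J = J

J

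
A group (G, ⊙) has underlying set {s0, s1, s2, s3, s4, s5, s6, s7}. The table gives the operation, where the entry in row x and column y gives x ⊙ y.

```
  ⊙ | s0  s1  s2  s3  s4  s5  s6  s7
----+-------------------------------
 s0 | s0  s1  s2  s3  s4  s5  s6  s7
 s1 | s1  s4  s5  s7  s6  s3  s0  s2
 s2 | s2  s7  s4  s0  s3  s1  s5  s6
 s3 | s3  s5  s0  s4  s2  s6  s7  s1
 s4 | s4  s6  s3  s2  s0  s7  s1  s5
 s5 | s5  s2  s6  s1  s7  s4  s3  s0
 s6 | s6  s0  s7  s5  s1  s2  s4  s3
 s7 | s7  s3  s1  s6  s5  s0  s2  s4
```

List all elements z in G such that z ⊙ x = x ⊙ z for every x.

{s0, s4}

An element z is central iff its row equals its column in the table.
For s5: s5 ⊙ s1 = s2 ≠ s3 = s1 ⊙ s5, so s5 ∉ Z.
Checking each element this way leaves Z(G) = {s0, s4}.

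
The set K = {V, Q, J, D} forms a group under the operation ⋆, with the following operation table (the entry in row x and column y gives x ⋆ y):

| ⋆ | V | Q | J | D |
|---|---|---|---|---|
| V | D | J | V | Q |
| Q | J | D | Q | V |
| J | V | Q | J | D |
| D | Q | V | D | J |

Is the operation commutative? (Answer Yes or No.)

Check whether the table is symmetric across its main diagonal.
Every entry (row x, col y) equals the entry (row y, col x), so K is abelian.
(In fact K ≅ the cyclic group Z_4.)

Yes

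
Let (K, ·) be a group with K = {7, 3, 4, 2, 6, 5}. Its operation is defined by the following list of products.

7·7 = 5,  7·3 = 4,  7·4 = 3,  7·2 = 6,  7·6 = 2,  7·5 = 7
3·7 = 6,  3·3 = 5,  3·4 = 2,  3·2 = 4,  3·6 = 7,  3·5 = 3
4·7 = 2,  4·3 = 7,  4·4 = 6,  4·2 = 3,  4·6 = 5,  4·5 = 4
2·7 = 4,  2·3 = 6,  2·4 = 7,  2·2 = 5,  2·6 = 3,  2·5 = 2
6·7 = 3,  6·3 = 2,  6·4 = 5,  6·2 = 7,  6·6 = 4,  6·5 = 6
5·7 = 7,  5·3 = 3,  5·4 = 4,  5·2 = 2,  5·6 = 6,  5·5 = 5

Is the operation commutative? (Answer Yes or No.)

4·7 = 2 but 7·4 = 3.
Since 4 and 7 do not commute, K is not abelian.

No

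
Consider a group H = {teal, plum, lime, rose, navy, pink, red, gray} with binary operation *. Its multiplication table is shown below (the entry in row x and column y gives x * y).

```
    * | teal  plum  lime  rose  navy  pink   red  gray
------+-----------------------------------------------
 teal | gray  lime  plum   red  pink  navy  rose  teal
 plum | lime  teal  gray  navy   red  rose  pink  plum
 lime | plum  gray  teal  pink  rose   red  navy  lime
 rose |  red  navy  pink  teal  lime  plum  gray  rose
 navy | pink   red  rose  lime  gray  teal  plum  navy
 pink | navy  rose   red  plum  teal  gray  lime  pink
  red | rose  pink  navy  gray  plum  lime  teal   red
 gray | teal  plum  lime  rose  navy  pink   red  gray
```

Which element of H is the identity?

gray

The identity e satisfies e * x = x for all x, so its row in the table reproduces the column headers.
Row gray reads: teal, plum, lime, rose, navy, pink, red, gray — exactly the header order. So gray is the identity.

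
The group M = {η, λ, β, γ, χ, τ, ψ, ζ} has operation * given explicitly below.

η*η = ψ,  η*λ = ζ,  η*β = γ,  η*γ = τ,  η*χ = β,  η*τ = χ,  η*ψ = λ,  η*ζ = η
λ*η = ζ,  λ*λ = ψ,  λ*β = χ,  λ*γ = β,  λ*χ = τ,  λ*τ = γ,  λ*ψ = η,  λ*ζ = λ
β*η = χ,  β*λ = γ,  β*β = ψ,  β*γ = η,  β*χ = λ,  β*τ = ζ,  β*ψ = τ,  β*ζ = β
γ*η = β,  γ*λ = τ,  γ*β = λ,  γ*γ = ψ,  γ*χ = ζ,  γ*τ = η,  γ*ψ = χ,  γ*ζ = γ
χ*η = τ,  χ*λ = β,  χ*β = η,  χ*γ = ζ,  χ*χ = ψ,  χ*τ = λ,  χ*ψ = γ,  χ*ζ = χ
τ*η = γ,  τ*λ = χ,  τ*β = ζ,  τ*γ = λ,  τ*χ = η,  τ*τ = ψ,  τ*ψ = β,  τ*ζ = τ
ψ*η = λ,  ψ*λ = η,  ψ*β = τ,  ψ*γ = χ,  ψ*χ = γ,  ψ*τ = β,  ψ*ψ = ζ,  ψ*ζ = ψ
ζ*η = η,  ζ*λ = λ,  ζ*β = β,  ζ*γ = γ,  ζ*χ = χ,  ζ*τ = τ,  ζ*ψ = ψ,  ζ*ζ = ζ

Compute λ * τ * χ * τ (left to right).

τ

λ * τ = γ
γ * χ = ζ
ζ * τ = τ
(Structurally, M here is isomorphic to the quaternion group Q_8.)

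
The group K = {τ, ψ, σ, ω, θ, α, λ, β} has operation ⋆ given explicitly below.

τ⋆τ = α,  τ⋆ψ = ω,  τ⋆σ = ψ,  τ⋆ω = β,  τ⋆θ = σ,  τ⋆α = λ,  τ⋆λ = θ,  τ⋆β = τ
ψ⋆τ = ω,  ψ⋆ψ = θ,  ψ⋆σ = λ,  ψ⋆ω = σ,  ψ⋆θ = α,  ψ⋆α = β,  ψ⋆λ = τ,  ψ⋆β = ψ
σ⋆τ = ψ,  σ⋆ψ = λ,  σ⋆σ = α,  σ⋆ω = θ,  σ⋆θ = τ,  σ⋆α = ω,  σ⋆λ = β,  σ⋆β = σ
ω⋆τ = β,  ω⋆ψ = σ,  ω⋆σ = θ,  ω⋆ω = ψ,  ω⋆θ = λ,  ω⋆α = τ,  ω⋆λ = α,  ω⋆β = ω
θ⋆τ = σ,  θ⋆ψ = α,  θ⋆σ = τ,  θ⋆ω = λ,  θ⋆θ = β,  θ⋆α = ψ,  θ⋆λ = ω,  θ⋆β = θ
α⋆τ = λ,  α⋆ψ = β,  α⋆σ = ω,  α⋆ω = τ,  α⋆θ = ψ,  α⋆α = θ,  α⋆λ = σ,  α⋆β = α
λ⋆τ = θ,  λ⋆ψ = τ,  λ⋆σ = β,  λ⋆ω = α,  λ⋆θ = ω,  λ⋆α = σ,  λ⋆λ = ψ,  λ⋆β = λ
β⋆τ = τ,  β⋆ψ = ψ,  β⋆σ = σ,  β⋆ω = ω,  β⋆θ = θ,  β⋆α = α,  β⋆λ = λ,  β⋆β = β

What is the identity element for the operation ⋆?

The identity e satisfies e ⋆ x = x for all x, so its row in the table reproduces the column headers.
Row β reads: τ, ψ, σ, ω, θ, α, λ, β — exactly the header order. So β is the identity.
(Structurally, K here is isomorphic to the cyclic group Z_8.)

β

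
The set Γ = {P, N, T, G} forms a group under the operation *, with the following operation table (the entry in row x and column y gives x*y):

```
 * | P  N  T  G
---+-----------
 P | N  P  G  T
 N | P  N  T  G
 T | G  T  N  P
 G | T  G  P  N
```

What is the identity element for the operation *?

N

The identity e satisfies e*x = x for all x, so its row in the table reproduces the column headers.
Row N reads: P, N, T, G — exactly the header order. So N is the identity.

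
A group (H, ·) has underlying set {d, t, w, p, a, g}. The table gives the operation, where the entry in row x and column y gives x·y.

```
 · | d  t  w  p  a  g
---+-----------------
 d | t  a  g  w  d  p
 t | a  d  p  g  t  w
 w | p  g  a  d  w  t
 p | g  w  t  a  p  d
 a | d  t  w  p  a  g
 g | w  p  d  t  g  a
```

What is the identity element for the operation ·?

The identity e satisfies e·x = x for all x, so its row in the table reproduces the column headers.
Row a reads: d, t, w, p, a, g — exactly the header order. So a is the identity.
(Structurally, H here is isomorphic to the symmetric group S_3.)

a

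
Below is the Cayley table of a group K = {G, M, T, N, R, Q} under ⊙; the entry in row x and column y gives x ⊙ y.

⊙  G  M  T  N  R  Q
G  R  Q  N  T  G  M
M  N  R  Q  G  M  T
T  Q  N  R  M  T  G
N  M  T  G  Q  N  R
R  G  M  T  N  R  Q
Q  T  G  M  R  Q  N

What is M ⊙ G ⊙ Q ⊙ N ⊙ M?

T

M ⊙ G = N
N ⊙ Q = R
R ⊙ N = N
N ⊙ M = T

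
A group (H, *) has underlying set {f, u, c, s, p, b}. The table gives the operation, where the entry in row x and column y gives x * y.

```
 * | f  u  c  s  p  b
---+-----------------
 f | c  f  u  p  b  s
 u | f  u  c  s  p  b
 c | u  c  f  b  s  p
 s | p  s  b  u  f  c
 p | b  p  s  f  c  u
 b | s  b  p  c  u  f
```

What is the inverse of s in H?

s

First locate the identity: row u matches the header, so u is the identity.
Scan row s for u: s * s = u. Hence s^(-1) = s.
(Structurally, H here is isomorphic to the cyclic group Z_6.)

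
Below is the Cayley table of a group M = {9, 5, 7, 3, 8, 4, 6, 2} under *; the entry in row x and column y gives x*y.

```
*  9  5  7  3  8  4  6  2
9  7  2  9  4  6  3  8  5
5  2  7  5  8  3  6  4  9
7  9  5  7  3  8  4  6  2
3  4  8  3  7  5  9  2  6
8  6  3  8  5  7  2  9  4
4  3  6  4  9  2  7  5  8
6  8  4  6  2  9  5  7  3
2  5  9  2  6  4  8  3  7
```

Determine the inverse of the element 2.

2

First locate the identity: row 7 matches the header, so 7 is the identity.
Scan row 2 for 7: 2*2 = 7. Hence 2^(-1) = 2.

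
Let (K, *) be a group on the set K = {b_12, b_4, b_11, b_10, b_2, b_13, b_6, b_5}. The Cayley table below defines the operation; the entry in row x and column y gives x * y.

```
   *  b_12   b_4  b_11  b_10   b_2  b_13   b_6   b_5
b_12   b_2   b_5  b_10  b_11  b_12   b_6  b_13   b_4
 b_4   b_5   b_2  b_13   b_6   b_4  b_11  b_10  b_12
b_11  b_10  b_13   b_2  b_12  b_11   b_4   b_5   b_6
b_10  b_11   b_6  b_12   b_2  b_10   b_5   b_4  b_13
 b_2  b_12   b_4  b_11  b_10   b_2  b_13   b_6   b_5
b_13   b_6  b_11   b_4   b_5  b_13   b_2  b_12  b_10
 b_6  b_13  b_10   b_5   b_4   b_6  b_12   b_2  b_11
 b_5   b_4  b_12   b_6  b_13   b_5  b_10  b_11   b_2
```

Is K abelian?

Check whether the table is symmetric across its main diagonal.
Every entry (row x, col y) equals the entry (row y, col x), so K is abelian.

Yes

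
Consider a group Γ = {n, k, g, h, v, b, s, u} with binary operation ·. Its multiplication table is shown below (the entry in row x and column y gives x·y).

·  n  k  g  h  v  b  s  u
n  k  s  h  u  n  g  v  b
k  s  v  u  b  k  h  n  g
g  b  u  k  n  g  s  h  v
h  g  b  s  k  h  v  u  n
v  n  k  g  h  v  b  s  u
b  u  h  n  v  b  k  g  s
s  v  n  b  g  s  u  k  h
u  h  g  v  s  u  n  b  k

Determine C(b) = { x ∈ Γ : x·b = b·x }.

Compare row b with column b entry by entry.
h·b = v = b·h, so h commutes with b.
s·b = u but b·s = g, so s does not.
Collecting the elements that commute with b: C(b) = {b, h, k, v}.

{b, h, k, v}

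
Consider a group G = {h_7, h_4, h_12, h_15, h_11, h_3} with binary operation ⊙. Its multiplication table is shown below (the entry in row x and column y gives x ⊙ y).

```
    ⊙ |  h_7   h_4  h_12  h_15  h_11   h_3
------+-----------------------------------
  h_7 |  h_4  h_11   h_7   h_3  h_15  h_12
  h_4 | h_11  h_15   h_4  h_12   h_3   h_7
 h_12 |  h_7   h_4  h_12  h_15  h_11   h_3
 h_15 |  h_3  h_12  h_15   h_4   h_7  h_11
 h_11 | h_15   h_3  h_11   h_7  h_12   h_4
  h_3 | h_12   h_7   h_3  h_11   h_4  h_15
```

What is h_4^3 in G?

h_4^1 = h_4
h_4^2 = h_4 ⊙ h_4 = h_15
h_4^3 = h_15 ⊙ h_4 = h_12

h_12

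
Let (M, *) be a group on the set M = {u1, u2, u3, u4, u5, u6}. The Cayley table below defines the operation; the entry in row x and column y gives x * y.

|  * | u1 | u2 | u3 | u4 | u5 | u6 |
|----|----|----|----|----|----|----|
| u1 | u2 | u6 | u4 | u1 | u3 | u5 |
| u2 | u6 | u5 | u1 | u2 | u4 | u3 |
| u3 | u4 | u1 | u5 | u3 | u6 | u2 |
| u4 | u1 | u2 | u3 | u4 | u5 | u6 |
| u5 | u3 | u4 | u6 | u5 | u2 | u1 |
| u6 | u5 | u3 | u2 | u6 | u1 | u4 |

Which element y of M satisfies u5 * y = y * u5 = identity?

u2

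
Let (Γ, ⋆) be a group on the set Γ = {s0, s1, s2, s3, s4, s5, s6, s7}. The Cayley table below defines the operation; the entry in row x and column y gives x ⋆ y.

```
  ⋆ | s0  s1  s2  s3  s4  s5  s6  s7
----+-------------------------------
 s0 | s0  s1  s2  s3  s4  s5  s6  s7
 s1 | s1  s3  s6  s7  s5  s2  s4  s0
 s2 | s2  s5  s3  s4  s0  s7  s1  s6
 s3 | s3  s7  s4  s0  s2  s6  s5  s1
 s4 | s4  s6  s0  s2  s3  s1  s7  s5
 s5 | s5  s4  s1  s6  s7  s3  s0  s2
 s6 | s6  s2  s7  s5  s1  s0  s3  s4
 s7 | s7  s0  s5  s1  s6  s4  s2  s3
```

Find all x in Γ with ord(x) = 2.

{s3}

Identity is s0. Compute the order of each non-identity element by repeated multiplication:
  s1: s1 → s3 → s7 → s0  (order 4)
  s2: s2 → s3 → s4 → s0  (order 4)
  s3: s3 → s0  (order 2)
  s4: s4 → s3 → s2 → s0  (order 4)
  s5: s5 → s3 → s6 → s0  (order 4)
  s6: s6 → s3 → s5 → s0  (order 4)
  s7: s7 → s3 → s1 → s0  (order 4)
Elements of order 2: {s3}.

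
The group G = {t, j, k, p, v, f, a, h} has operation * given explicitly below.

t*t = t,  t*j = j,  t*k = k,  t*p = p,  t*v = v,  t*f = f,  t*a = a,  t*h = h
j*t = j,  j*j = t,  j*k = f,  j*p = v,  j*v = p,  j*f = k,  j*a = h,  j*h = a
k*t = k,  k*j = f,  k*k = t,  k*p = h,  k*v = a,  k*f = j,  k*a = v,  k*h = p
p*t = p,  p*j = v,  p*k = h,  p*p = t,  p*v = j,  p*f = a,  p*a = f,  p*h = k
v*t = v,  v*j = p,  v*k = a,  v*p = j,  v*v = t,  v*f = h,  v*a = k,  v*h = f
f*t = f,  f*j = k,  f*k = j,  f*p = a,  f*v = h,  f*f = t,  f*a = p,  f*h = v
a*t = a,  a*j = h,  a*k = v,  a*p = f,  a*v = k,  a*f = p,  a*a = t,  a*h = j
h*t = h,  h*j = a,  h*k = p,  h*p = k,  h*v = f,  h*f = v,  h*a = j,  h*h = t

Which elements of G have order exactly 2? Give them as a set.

Identity is t. Compute the order of each non-identity element by repeated multiplication:
  j: j → t  (order 2)
  k: k → t  (order 2)
  p: p → t  (order 2)
  v: v → t  (order 2)
  f: f → t  (order 2)
  a: a → t  (order 2)
  h: h → t  (order 2)
Elements of order 2: {a, f, h, j, k, p, v}.

{a, f, h, j, k, p, v}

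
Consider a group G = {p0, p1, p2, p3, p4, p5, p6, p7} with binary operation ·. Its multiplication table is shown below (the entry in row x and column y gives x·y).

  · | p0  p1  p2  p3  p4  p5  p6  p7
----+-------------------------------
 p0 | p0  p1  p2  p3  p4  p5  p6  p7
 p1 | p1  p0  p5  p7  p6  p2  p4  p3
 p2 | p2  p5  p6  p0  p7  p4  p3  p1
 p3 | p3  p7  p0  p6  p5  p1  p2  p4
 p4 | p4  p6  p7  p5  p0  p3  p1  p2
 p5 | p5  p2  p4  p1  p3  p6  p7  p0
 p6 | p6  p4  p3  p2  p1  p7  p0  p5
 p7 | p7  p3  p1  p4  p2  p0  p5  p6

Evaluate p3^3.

p2

p3^1 = p3
p3^2 = p3·p3 = p6
p3^3 = p6·p3 = p2
(Structurally, G here is isomorphic to Z_2 x Z_4.)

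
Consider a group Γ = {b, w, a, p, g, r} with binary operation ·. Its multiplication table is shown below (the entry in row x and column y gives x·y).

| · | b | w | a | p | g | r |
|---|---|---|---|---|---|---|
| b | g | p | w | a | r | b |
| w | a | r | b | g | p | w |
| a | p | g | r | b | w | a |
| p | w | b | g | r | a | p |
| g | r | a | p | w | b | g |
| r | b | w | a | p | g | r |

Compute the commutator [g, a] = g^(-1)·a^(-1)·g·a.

g

Identity is r; from the table g^(-1) = b and a^(-1) = a.
b·a = w
w·g = p
p·a = g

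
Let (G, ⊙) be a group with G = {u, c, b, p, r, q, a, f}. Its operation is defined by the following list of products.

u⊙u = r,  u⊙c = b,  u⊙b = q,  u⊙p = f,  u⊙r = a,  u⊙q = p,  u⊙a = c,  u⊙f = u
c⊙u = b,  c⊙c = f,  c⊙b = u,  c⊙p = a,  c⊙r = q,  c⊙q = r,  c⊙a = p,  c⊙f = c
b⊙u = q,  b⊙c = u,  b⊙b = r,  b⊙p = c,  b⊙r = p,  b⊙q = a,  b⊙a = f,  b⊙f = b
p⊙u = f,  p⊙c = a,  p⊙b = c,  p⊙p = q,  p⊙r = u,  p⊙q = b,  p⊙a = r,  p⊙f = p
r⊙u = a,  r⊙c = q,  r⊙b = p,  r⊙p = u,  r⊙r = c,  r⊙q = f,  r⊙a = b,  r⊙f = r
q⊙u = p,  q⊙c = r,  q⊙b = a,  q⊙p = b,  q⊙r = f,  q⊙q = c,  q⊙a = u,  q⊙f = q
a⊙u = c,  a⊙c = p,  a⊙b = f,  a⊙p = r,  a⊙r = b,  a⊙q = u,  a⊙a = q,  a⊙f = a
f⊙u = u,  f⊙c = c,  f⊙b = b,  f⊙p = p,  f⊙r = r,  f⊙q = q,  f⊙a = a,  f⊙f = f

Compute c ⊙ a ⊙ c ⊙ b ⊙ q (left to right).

q

c ⊙ a = p
p ⊙ c = a
a ⊙ b = f
f ⊙ q = q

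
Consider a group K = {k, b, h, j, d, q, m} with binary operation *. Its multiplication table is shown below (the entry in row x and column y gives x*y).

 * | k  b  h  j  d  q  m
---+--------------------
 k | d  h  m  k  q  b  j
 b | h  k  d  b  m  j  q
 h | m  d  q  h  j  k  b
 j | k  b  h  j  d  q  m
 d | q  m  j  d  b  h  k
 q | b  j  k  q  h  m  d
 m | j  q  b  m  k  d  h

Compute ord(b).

7

The identity element is j (its row matches the header).
b^1 = b
b^2 = b*b = k
b^3 = k*b = h
b^4 = h*b = d
b^5 = d*b = m
b^6 = m*b = q
b^7 = q*b = j
The first power of b equal to the identity is b^7, so ord(b) = 7.
(Structurally, K here is isomorphic to the cyclic group Z_7.)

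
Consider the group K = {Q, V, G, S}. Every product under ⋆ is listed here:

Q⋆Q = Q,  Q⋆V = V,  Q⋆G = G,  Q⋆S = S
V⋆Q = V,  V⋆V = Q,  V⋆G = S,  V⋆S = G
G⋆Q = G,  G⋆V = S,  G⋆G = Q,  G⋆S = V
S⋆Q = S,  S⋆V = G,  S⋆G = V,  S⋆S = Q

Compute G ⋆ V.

S

Read row G, column V: G ⋆ V = S.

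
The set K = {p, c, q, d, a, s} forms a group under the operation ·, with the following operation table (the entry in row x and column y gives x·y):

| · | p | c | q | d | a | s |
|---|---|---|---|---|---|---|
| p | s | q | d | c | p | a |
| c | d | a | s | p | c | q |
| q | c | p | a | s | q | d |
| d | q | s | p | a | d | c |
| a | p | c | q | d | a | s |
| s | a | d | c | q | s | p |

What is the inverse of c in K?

First locate the identity: row a matches the header, so a is the identity.
Scan row c for a: c·c = a. Hence c^(-1) = c.
(Structurally, K here is isomorphic to the symmetric group S_3.)

c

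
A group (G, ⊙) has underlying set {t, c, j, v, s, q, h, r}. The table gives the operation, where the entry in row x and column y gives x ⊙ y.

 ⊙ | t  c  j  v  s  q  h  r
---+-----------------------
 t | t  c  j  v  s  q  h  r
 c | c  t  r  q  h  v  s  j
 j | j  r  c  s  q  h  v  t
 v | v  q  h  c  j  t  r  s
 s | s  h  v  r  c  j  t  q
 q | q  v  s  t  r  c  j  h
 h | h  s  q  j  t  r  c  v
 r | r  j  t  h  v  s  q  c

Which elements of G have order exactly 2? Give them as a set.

Identity is t. Compute the order of each non-identity element by repeated multiplication:
  c: c → t  (order 2)
  j: j → c → r → t  (order 4)
  v: v → c → q → t  (order 4)
  s: s → c → h → t  (order 4)
  q: q → c → v → t  (order 4)
  h: h → c → s → t  (order 4)
  r: r → c → j → t  (order 4)
Elements of order 2: {c}.

{c}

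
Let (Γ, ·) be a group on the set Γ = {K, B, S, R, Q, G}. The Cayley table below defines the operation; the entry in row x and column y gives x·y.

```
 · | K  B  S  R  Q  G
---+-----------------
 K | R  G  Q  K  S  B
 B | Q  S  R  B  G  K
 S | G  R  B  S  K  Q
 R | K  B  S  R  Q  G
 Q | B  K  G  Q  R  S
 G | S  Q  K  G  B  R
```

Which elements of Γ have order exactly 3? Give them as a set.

{B, S}

Identity is R. Compute the order of each non-identity element by repeated multiplication:
  K: K → R  (order 2)
  B: B → S → R  (order 3)
  S: S → B → R  (order 3)
  Q: Q → R  (order 2)
  G: G → R  (order 2)
Elements of order 3: {B, S}.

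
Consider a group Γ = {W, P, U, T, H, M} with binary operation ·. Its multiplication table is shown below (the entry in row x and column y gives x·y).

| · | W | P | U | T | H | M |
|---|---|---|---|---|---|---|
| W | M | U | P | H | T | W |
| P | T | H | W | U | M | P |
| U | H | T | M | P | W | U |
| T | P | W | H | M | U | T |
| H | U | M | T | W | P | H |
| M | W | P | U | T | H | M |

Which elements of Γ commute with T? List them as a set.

Compare row T with column T entry by entry.
U·T = P but T·U = H, so U does not.
Collecting the elements that commute with T: C(T) = {M, T}.
(Structurally, Γ here is isomorphic to the symmetric group S_3.)

{M, T}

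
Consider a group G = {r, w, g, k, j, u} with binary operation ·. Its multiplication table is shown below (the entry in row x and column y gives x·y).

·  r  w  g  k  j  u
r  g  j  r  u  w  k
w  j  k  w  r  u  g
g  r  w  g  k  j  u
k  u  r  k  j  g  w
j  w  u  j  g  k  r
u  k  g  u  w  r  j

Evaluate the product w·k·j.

w

w·k = r
r·j = w
(Structurally, G here is isomorphic to the cyclic group Z_6.)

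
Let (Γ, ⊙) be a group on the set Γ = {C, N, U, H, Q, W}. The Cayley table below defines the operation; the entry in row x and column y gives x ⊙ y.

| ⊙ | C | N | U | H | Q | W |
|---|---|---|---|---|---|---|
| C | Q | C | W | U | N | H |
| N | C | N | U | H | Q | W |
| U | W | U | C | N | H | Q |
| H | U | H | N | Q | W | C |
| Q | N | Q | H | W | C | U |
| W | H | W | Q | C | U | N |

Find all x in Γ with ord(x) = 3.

{C, Q}

Identity is N. Compute the order of each non-identity element by repeated multiplication:
  C: C → Q → N  (order 3)
  U: U → C → W → Q → H → N  (order 6)
  H: H → Q → W → C → U → N  (order 6)
  Q: Q → C → N  (order 3)
  W: W → N  (order 2)
Elements of order 3: {C, Q}.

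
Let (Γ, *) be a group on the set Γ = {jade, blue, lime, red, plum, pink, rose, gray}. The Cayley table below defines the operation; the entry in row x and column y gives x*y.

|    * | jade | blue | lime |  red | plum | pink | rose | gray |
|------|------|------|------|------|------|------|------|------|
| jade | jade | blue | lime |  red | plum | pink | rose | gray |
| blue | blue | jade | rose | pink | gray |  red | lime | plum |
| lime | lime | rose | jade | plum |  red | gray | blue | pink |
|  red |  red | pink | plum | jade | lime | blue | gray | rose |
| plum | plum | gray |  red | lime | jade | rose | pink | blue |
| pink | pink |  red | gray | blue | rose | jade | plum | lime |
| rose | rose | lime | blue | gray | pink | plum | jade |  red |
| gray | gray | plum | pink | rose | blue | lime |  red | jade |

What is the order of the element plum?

The identity element is jade (its row matches the header).
plum^1 = plum
plum^2 = plum*plum = jade
The first power of plum equal to the identity is plum^2, so ord(plum) = 2.

2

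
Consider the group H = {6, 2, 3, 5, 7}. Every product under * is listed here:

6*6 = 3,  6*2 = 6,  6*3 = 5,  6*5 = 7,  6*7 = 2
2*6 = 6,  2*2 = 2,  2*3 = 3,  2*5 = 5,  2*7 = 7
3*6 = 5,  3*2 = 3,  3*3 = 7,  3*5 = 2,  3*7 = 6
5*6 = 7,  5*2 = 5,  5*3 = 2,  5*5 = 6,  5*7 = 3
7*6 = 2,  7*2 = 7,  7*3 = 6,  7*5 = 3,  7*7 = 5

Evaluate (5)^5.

5^1 = 5
5^2 = 5 * 5 = 6
5^3 = 6 * 5 = 7
5^4 = 7 * 5 = 3
5^5 = 3 * 5 = 2

2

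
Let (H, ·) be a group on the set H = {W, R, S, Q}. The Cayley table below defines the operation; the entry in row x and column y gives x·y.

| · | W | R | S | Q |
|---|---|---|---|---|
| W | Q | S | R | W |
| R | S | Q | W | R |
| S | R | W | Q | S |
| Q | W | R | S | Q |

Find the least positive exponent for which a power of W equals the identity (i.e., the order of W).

The identity element is Q (its row matches the header).
W^1 = W
W^2 = W·W = Q
The first power of W equal to the identity is W^2, so ord(W) = 2.
(Structurally, H here is isomorphic to the Klein four-group V_4.)

2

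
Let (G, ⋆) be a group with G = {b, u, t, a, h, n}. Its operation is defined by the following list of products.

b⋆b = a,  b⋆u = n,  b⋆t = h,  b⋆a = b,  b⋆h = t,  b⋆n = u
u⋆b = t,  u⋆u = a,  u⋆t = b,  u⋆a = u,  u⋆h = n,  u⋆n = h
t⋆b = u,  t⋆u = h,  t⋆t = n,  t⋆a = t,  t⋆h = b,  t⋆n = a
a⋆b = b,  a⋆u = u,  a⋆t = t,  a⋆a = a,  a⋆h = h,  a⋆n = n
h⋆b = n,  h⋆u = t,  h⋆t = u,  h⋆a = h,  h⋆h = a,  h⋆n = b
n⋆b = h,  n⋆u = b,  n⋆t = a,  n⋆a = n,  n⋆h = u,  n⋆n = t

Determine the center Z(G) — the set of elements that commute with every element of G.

{a}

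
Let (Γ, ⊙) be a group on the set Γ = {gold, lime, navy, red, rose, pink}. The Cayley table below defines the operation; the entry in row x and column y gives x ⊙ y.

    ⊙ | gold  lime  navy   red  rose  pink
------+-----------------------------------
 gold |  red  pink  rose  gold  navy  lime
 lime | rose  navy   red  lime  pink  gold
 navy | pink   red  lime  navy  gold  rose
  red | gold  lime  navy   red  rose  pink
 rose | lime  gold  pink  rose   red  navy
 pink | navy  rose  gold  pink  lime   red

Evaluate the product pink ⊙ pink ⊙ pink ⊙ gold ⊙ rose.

pink ⊙ pink = red
red ⊙ pink = pink
pink ⊙ gold = navy
navy ⊙ rose = gold

gold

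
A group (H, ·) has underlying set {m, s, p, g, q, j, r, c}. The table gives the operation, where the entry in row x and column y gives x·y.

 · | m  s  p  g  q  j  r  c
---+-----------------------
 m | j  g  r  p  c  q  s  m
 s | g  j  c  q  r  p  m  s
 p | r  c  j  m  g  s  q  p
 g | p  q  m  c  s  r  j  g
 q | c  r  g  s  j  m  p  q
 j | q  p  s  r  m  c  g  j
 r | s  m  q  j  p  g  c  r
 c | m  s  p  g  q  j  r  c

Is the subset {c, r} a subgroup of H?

{c, r} contains the identity c.
Checking products: every product of two elements of {c, r} (read from the table) lies in {c, r}, so the set is closed.
In a finite group, a nonempty closed subset is a subgroup. So {c, r} ≤ H.

Yes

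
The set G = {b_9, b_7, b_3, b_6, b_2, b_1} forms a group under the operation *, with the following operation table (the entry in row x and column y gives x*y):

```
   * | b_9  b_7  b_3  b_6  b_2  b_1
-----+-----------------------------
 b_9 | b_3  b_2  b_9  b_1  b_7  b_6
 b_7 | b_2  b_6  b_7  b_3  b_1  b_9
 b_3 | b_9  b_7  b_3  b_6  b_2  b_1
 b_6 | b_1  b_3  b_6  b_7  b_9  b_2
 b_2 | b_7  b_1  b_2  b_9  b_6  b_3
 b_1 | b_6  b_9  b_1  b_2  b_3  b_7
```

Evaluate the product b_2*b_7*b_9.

b_6

b_2*b_7 = b_1
b_1*b_9 = b_6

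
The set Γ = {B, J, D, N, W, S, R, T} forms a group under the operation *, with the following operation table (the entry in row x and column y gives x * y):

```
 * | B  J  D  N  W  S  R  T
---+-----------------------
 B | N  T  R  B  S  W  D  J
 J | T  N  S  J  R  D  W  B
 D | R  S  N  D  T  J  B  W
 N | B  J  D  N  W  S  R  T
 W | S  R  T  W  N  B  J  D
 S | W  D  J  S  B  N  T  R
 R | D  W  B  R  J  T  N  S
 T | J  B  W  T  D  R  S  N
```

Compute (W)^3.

W^1 = W
W^2 = W * W = N
W^3 = N * W = W
(Structurally, Γ here is isomorphic to the elementary abelian group (Z_2)^3.)

W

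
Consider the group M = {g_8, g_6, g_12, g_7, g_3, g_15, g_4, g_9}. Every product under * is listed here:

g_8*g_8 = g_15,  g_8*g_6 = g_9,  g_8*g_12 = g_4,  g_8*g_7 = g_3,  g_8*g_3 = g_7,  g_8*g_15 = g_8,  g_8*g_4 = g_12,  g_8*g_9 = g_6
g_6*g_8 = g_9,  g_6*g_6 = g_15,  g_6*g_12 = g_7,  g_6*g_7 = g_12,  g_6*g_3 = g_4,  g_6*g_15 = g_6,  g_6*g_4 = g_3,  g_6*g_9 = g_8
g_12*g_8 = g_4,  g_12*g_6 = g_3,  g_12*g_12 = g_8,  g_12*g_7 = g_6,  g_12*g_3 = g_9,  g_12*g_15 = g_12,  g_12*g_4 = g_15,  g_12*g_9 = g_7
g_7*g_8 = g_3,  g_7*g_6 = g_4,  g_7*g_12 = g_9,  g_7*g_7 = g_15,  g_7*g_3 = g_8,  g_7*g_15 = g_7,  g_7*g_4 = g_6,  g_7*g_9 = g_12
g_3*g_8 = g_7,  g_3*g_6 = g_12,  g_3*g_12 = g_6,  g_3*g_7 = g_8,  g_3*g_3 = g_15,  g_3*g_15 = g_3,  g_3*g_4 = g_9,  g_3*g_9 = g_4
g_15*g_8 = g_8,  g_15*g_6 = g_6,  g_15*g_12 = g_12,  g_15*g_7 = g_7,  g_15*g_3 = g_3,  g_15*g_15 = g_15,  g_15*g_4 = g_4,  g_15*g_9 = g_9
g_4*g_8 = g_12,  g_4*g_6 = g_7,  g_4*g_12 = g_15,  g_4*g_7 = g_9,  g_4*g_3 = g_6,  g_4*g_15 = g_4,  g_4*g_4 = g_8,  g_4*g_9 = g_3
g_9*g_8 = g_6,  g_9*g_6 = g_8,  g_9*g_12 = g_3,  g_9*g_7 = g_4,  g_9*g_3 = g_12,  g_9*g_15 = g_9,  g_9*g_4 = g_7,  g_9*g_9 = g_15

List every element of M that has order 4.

{g_12, g_4}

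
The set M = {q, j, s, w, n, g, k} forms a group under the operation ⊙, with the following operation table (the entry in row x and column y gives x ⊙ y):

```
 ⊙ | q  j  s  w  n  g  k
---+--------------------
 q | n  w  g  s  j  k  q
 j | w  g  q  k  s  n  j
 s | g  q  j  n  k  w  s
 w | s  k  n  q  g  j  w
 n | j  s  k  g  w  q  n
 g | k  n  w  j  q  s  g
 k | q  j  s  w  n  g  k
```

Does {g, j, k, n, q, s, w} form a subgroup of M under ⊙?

Yes

{g, j, k, n, q, s, w} contains the identity k.
Checking products: every product of two elements of {g, j, k, n, q, s, w} (read from the table) lies in {g, j, k, n, q, s, w}, so the set is closed.
In a finite group, a nonempty closed subset is a subgroup. So {g, j, k, n, q, s, w} ≤ M.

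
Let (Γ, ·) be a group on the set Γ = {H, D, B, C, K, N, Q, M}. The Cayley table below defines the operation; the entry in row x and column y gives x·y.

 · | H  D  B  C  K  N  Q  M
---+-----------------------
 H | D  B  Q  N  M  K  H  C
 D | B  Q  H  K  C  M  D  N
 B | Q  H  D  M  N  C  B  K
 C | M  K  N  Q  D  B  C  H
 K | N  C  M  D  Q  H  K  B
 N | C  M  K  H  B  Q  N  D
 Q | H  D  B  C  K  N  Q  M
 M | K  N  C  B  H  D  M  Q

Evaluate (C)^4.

C^1 = C
C^2 = C·C = Q
C^3 = Q·C = C
C^4 = C·C = Q

Q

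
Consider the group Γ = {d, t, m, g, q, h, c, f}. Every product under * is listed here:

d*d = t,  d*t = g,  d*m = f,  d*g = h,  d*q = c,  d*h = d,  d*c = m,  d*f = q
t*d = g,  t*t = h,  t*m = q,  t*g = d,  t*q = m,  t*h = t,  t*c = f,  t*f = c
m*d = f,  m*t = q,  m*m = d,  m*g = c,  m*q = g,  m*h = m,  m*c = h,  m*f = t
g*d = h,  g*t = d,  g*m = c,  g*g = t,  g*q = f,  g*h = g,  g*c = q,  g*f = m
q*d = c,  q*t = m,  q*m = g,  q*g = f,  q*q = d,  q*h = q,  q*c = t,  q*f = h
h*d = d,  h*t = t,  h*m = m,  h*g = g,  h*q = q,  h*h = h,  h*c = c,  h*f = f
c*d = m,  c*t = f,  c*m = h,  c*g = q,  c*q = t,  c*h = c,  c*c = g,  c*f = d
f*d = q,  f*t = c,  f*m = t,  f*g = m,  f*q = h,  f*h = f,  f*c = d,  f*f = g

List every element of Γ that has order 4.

Identity is h. Compute the order of each non-identity element by repeated multiplication:
  d: d → t → g → h  (order 4)
  t: t → h  (order 2)
  m: m → d → f → t → q → g → c → h  (order 8)
  g: g → t → d → h  (order 4)
  q: q → d → c → t → m → g → f → h  (order 8)
  c: c → g → q → t → f → d → m → h  (order 8)
  f: f → g → m → t → c → d → q → h  (order 8)
Elements of order 4: {d, g}.
(Structurally, Γ here is isomorphic to the cyclic group Z_8.)

{d, g}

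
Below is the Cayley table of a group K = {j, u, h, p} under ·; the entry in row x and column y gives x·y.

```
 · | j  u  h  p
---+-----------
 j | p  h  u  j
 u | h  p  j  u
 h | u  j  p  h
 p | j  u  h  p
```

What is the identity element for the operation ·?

p

The identity e satisfies e·x = x for all x, so its row in the table reproduces the column headers.
Row p reads: j, u, h, p — exactly the header order. So p is the identity.
(Structurally, K here is isomorphic to the Klein four-group V_4.)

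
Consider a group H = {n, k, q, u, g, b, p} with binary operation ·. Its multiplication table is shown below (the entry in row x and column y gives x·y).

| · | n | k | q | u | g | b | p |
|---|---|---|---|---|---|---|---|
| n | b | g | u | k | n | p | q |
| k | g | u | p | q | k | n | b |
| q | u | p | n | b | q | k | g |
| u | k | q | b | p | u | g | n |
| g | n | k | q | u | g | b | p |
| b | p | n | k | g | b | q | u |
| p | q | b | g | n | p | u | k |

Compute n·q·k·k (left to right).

p

n·q = u
u·k = q
q·k = p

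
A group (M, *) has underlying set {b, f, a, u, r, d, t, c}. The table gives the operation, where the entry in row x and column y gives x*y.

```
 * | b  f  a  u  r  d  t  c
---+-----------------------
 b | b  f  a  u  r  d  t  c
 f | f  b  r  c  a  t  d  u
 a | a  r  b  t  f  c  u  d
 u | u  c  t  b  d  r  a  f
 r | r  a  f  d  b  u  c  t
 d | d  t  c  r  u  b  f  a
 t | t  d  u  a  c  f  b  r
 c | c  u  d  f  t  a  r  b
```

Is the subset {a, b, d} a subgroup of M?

a*d = c, which is not in {a, b, d}.
The subset is not closed under *, so it is not a subgroup.

No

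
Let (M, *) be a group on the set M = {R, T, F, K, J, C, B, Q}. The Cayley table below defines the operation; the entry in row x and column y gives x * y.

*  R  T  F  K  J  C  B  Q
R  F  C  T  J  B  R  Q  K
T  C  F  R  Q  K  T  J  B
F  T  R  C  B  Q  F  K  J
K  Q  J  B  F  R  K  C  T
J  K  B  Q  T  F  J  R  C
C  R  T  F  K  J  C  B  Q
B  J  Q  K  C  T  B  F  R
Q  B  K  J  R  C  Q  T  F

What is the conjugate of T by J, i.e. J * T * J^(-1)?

R

The identity is C. In row J, the entry C sits in column Q, so J^(-1) = Q.
J * T = B
B * Q = R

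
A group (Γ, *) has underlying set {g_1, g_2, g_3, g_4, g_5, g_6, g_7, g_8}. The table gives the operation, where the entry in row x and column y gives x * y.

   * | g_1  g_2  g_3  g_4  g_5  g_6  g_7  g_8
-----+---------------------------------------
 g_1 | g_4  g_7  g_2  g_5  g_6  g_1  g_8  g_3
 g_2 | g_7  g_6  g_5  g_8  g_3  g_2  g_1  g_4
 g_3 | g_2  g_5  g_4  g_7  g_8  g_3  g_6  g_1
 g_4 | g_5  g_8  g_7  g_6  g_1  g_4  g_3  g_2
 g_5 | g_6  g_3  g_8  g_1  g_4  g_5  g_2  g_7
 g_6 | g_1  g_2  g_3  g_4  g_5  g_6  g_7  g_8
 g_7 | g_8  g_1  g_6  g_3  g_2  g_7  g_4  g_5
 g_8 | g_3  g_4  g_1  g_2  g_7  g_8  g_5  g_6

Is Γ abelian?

Check whether the table is symmetric across its main diagonal.
Every entry (row x, col y) equals the entry (row y, col x), so Γ is abelian.

Yes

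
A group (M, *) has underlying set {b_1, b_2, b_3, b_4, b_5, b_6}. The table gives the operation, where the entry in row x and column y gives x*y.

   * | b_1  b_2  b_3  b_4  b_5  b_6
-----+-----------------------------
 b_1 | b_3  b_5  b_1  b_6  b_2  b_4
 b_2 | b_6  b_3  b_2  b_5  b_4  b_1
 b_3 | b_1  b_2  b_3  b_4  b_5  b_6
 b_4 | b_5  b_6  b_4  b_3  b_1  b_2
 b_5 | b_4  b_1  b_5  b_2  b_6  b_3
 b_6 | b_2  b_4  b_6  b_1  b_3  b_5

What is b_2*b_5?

Read row b_2, column b_5: b_2*b_5 = b_4.

b_4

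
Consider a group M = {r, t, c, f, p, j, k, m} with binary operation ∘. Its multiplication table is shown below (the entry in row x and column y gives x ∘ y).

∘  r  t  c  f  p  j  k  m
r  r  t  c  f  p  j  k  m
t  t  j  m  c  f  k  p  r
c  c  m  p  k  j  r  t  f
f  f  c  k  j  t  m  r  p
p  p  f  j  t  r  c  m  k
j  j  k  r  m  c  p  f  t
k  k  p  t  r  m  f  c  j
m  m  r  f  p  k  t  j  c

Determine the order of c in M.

The identity element is r (its row matches the header).
c^1 = c
c^2 = c ∘ c = p
c^3 = p ∘ c = j
c^4 = j ∘ c = r
The first power of c equal to the identity is c^4, so ord(c) = 4.

4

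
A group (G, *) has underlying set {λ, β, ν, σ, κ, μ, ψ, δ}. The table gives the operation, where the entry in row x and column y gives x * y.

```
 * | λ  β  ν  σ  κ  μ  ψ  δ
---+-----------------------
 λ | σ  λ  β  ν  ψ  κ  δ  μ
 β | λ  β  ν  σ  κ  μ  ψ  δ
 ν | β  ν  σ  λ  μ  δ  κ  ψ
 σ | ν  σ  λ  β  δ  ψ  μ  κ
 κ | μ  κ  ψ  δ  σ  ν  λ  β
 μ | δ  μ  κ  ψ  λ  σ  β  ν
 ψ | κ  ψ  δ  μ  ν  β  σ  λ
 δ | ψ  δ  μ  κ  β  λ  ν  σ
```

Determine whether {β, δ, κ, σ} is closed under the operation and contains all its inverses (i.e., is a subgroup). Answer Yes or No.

Yes

{β, δ, κ, σ} contains the identity β.
Checking products: every product of two elements of {β, δ, κ, σ} (read from the table) lies in {β, δ, κ, σ}, so the set is closed.
In a finite group, a nonempty closed subset is a subgroup. So {β, δ, κ, σ} ≤ G.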